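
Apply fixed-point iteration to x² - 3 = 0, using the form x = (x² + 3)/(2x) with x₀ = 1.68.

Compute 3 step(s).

Equation: x² - 3 = 0
Fixed-point form: x = (x² + 3)/(2x)
x₀ = 1.68

x_1 = g(1.680000) = 1.732857
x_2 = g(1.732857) = 1.732051
x_3 = g(1.732051) = 1.732051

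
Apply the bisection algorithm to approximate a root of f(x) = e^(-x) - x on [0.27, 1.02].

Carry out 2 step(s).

f(x) = e^(-x) - x
Initial interval: [0.27, 1.02]

Iteration 1:
  c_1 = (0.270000 + 1.020000)/2 = 0.645000
  f(c_1) = f(0.645000) = -0.120337
  f(a) × f(c) < 0, new interval: [0.270000, 0.645000]
Iteration 2:
  c_2 = (0.270000 + 0.645000)/2 = 0.457500
  f(c_2) = f(0.457500) = 0.175364
  f(a) × f(c) ≥ 0, new interval: [0.457500, 0.645000]

After 2 iteration(s), the approximation is c_2 = 0.457500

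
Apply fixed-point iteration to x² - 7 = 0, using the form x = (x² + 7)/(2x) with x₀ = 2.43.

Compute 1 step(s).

Equation: x² - 7 = 0
Fixed-point form: x = (x² + 7)/(2x)
x₀ = 2.43

x_1 = g(2.430000) = 2.655329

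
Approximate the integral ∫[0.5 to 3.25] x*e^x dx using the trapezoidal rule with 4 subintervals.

f(x) = x*e^x
a = 0.5, b = 3.25, n = 4
h = (b - a)/n = 0.687500

Trapezoidal rule: (h/2)[f(x₀) + 2f(x₁) + 2f(x₂) + ... + f(xₙ)]

x_0 = 0.5000, f(x_0) = 0.824361, coefficient = 1
x_1 = 1.1875, f(x_1) = 3.893663, coefficient = 2
x_2 = 1.8750, f(x_2) = 12.226536, coefficient = 2
x_3 = 2.5625, f(x_3) = 33.231006, coefficient = 2
x_4 = 3.2500, f(x_4) = 83.818605, coefficient = 1

I ≈ (0.687500/2) × 183.345374 = 63.024972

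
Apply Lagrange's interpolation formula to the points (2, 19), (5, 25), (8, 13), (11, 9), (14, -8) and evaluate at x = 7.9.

Lagrange interpolation formula:
P(x) = Σ yᵢ × Lᵢ(x)
where Lᵢ(x) = Π_{j≠i} (x - xⱼ)/(xᵢ - xⱼ)

L_0(7.9) = (7.9 - 5)/(2 - 5) × (7.9 - 8)/(2 - 8) × (7.9 - 11)/(2 - 11) × (7.9 - 14)/(2 - 14) = -0.002821
L_1(7.9) = (7.9 - 2)/(5 - 2) × (7.9 - 8)/(5 - 8) × (7.9 - 11)/(5 - 11) × (7.9 - 14)/(5 - 14) = 0.022957
L_2(7.9) = (7.9 - 2)/(8 - 2) × (7.9 - 5)/(8 - 5) × (7.9 - 11)/(8 - 11) × (7.9 - 14)/(8 - 14) = 0.998611
L_3(7.9) = (7.9 - 2)/(11 - 2) × (7.9 - 5)/(11 - 5) × (7.9 - 8)/(11 - 8) × (7.9 - 14)/(11 - 14) = -0.021476
L_4(7.9) = (7.9 - 2)/(14 - 2) × (7.9 - 5)/(14 - 5) × (7.9 - 8)/(14 - 8) × (7.9 - 11)/(14 - 11) = 0.002728

P(7.9) = 19×L_0(7.9) + 25×L_1(7.9) + 13×L_2(7.9) + 9×L_3(7.9) + (-8)×L_4(7.9)
P(7.9) = 13.287158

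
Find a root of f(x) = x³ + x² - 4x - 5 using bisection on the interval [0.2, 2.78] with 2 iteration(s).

f(x) = x³ + x² - 4x - 5
Initial interval: [0.2, 2.78]

Iteration 1:
  c_1 = (0.200000 + 2.780000)/2 = 1.490000
  f(c_1) = f(1.490000) = -5.431951
  f(a) × f(c) ≥ 0, new interval: [1.490000, 2.780000]
Iteration 2:
  c_2 = (1.490000 + 2.780000)/2 = 2.135000
  f(c_2) = f(2.135000) = 0.750035
  f(a) × f(c) < 0, new interval: [1.490000, 2.135000]

After 2 iteration(s), the approximation is c_2 = 2.135000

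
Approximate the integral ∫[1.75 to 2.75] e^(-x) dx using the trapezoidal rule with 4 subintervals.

f(x) = e^(-x)
a = 1.75, b = 2.75, n = 4
h = (b - a)/n = 0.250000

Trapezoidal rule: (h/2)[f(x₀) + 2f(x₁) + 2f(x₂) + ... + f(xₙ)]

x_0 = 1.7500, f(x_0) = 0.173774, coefficient = 1
x_1 = 2.0000, f(x_1) = 0.135335, coefficient = 2
x_2 = 2.2500, f(x_2) = 0.105399, coefficient = 2
x_3 = 2.5000, f(x_3) = 0.082085, coefficient = 2
x_4 = 2.7500, f(x_4) = 0.063928, coefficient = 1

I ≈ (0.250000/2) × 0.883341 = 0.110418
Exact value: 0.109846
Error: 0.000572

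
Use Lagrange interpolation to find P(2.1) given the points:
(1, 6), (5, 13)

Lagrange interpolation formula:
P(x) = Σ yᵢ × Lᵢ(x)
where Lᵢ(x) = Π_{j≠i} (x - xⱼ)/(xᵢ - xⱼ)

L_0(2.1) = (2.1 - 5)/(1 - 5) = 0.725000
L_1(2.1) = (2.1 - 1)/(5 - 1) = 0.275000

P(2.1) = 6×L_0(2.1) + 13×L_1(2.1)
P(2.1) = 7.925000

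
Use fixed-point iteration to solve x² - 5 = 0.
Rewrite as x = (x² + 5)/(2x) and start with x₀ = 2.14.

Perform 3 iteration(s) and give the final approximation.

Equation: x² - 5 = 0
Fixed-point form: x = (x² + 5)/(2x)
x₀ = 2.14

x_1 = g(2.140000) = 2.238224
x_2 = g(2.238224) = 2.236069
x_3 = g(2.236069) = 2.236068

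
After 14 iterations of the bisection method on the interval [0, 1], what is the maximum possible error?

Bisection error bound: |error| ≤ (b-a)/2^n
|error| ≤ (1 - 0)/2^14 = 1/2^14
|error| ≤ 0.0000610352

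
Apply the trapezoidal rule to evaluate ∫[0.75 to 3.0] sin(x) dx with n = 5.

f(x) = sin(x)
a = 0.75, b = 3.0, n = 5
h = (b - a)/n = 0.450000

Trapezoidal rule: (h/2)[f(x₀) + 2f(x₁) + 2f(x₂) + ... + f(xₙ)]

x_0 = 0.7500, f(x_0) = 0.681639, coefficient = 1
x_1 = 1.2000, f(x_1) = 0.932039, coefficient = 2
x_2 = 1.6500, f(x_2) = 0.996865, coefficient = 2
x_3 = 2.1000, f(x_3) = 0.863209, coefficient = 2
x_4 = 2.5500, f(x_4) = 0.557684, coefficient = 2
x_5 = 3.0000, f(x_5) = 0.141120, coefficient = 1

I ≈ (0.450000/2) × 7.522353 = 1.692529
Exact value: 1.721681
Error: 0.029152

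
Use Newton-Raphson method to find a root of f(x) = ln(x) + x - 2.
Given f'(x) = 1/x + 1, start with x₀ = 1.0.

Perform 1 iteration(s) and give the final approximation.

f(x) = ln(x) + x - 2
f'(x) = 1/x + 1
x₀ = 1.0

Newton-Raphson formula: x_{n+1} = x_n - f(x_n)/f'(x_n)

Iteration 1:
  f(1.000000) = -1.000000
  f'(1.000000) = 2.000000
  x_1 = 1.000000 - (-1.000000)/2.000000 = 1.500000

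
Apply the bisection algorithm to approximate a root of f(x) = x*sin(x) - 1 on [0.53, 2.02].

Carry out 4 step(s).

f(x) = x*sin(x) - 1
Initial interval: [0.53, 2.02]

Iteration 1:
  c_1 = (0.530000 + 2.020000)/2 = 1.275000
  f(c_1) = f(1.275000) = 0.219627
  f(a) × f(c) < 0, new interval: [0.530000, 1.275000]
Iteration 2:
  c_2 = (0.530000 + 1.275000)/2 = 0.902500
  f(c_2) = f(0.902500) = -0.291647
  f(a) × f(c) ≥ 0, new interval: [0.902500, 1.275000]
Iteration 3:
  c_3 = (0.902500 + 1.275000)/2 = 1.088750
  f(c_3) = f(1.088750) = -0.035315
  f(a) × f(c) ≥ 0, new interval: [1.088750, 1.275000]
Iteration 4:
  c_4 = (1.088750 + 1.275000)/2 = 1.181875
  f(c_4) = f(1.181875) = 0.093611
  f(a) × f(c) < 0, new interval: [1.088750, 1.181875]

After 4 iteration(s), the approximation is c_4 = 1.181875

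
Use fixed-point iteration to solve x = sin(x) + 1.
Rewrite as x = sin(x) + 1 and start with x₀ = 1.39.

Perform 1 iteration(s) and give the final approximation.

Equation: x = sin(x) + 1
Fixed-point form: x = sin(x) + 1
x₀ = 1.39

x_1 = g(1.390000) = 1.983701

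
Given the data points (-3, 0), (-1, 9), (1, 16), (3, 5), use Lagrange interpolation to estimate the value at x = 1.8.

Lagrange interpolation formula:
P(x) = Σ yᵢ × Lᵢ(x)
where Lᵢ(x) = Π_{j≠i} (x - xⱼ)/(xᵢ - xⱼ)

L_0(1.8) = (1.8 - (-1))/(-3 - (-1)) × (1.8 - 1)/(-3 - 1) × (1.8 - 3)/(-3 - 3) = 0.056000
L_1(1.8) = (1.8 - (-3))/(-1 - (-3)) × (1.8 - 1)/(-1 - 1) × (1.8 - 3)/(-1 - 3) = -0.288000
L_2(1.8) = (1.8 - (-3))/(1 - (-3)) × (1.8 - (-1))/(1 - (-1)) × (1.8 - 3)/(1 - 3) = 1.008000
L_3(1.8) = (1.8 - (-3))/(3 - (-3)) × (1.8 - (-1))/(3 - (-1)) × (1.8 - 1)/(3 - 1) = 0.224000

P(1.8) = 0×L_0(1.8) + 9×L_1(1.8) + 16×L_2(1.8) + 5×L_3(1.8)
P(1.8) = 14.656000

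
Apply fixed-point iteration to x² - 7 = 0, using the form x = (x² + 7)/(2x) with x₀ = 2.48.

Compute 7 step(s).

Equation: x² - 7 = 0
Fixed-point form: x = (x² + 7)/(2x)
x₀ = 2.48

x_1 = g(2.480000) = 2.651290
x_2 = g(2.651290) = 2.645757
x_3 = g(2.645757) = 2.645751
x_4 = g(2.645751) = 2.645751
x_5 = g(2.645751) = 2.645751
x_6 = g(2.645751) = 2.645751
x_7 = g(2.645751) = 2.645751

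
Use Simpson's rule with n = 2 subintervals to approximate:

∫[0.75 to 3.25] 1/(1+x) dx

f(x) = 1/(1+x)
a = 0.75, b = 3.25, n = 2
h = (b - a)/n = 1.250000

Simpson's rule: (h/3)[f(x₀) + 4f(x₁) + 2f(x₂) + ... + f(xₙ)]

x_0 = 0.7500, f(x_0) = 0.571429, coefficient = 1
x_1 = 2.0000, f(x_1) = 0.333333, coefficient = 4
x_2 = 3.2500, f(x_2) = 0.235294, coefficient = 1

I ≈ (1.250000/3) × 2.140056 = 0.891690
Exact value: 0.887303
Error: 0.004387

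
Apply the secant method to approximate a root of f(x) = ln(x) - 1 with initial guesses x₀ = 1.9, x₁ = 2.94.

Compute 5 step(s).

f(x) = ln(x) - 1
x₀ = 1.9, x₁ = 2.94

Secant formula: x_{n+1} = x_n - f(x_n)(x_n - x_{n-1})/(f(x_n) - f(x_{n-1}))

Iteration 1:
  f(1.900000) = -0.358146
  f(2.940000) = 0.078410
  x_2 = 2.940000 - 0.078410×(2.940000 - 1.900000)/(0.078410 - (-0.358146))
       = 2.753206
Iteration 2:
  f(2.940000) = 0.078410
  f(2.753206) = 0.012766
  x_3 = 2.753206 - 0.012766×(2.753206 - 2.940000)/(0.012766 - 0.078410)
       = 2.716879
Iteration 3:
  f(2.753206) = 0.012766
  f(2.716879) = -0.000516
  x_4 = 2.716879 - (-0.000516)×(2.716879 - 2.753206)/(-0.000516 - 0.012766)
       = 2.718291
Iteration 4:
  f(2.716879) = -0.000516
  f(2.718291) = 0.000003
  x_5 = 2.718291 - 0.000003×(2.718291 - 2.716879)/(0.000003 - (-0.000516))
       = 2.718282
Iteration 5:
  f(2.718291) = 0.000003
  f(2.718282) = 0.000000
  x_6 = 2.718282 - 0.000000×(2.718282 - 2.718291)/(0.000000 - 0.000003)
       = 2.718282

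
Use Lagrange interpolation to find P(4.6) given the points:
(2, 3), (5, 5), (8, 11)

Lagrange interpolation formula:
P(x) = Σ yᵢ × Lᵢ(x)
where Lᵢ(x) = Π_{j≠i} (x - xⱼ)/(xᵢ - xⱼ)

L_0(4.6) = (4.6 - 5)/(2 - 5) × (4.6 - 8)/(2 - 8) = 0.075556
L_1(4.6) = (4.6 - 2)/(5 - 2) × (4.6 - 8)/(5 - 8) = 0.982222
L_2(4.6) = (4.6 - 2)/(8 - 2) × (4.6 - 5)/(8 - 5) = -0.057778

P(4.6) = 3×L_0(4.6) + 5×L_1(4.6) + 11×L_2(4.6)
P(4.6) = 4.502222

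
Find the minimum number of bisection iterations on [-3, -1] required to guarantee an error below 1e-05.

We need (b-a)/2^n ≤ 1e-05
(-1 - (-3))/2^n ≤ 1e-05
2/2^n ≤ 1e-05
2^n ≥ 200000
n ≥ log₂(200000) = 17.61
n ≥ 18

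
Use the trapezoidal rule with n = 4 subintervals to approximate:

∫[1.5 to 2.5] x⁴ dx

f(x) = x⁴
a = 1.5, b = 2.5, n = 4
h = (b - a)/n = 0.250000

Trapezoidal rule: (h/2)[f(x₀) + 2f(x₁) + 2f(x₂) + ... + f(xₙ)]

x_0 = 1.5000, f(x_0) = 5.062500, coefficient = 1
x_1 = 1.7500, f(x_1) = 9.378906, coefficient = 2
x_2 = 2.0000, f(x_2) = 16.000000, coefficient = 2
x_3 = 2.2500, f(x_3) = 25.628906, coefficient = 2
x_4 = 2.5000, f(x_4) = 39.062500, coefficient = 1

I ≈ (0.250000/2) × 146.140625 = 18.267578
Exact value: 18.012500
Error: 0.255078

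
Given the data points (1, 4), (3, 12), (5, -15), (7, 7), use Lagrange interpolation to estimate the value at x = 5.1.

Lagrange interpolation formula:
P(x) = Σ yᵢ × Lᵢ(x)
where Lᵢ(x) = Π_{j≠i} (x - xⱼ)/(xᵢ - xⱼ)

L_0(5.1) = (5.1 - 3)/(1 - 3) × (5.1 - 5)/(1 - 5) × (5.1 - 7)/(1 - 7) = 0.008312
L_1(5.1) = (5.1 - 1)/(3 - 1) × (5.1 - 5)/(3 - 5) × (5.1 - 7)/(3 - 7) = -0.048687
L_2(5.1) = (5.1 - 1)/(5 - 1) × (5.1 - 3)/(5 - 3) × (5.1 - 7)/(5 - 7) = 1.022437
L_3(5.1) = (5.1 - 1)/(7 - 1) × (5.1 - 3)/(7 - 3) × (5.1 - 5)/(7 - 5) = 0.017937

P(5.1) = 4×L_0(5.1) + 12×L_1(5.1) + (-15)×L_2(5.1) + 7×L_3(5.1)
P(5.1) = -15.762000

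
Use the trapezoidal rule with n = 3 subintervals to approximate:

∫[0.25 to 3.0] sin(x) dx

f(x) = sin(x)
a = 0.25, b = 3.0, n = 3
h = (b - a)/n = 0.916667

Trapezoidal rule: (h/2)[f(x₀) + 2f(x₁) + 2f(x₂) + ... + f(xₙ)]

x_0 = 0.2500, f(x_0) = 0.247404, coefficient = 1
x_1 = 1.1667, f(x_1) = 0.919445, coefficient = 2
x_2 = 2.0833, f(x_2) = 0.871503, coefficient = 2
x_3 = 3.0000, f(x_3) = 0.141120, coefficient = 1

I ≈ (0.916667/2) × 3.970420 = 1.819776
Exact value: 1.958905
Error: 0.139129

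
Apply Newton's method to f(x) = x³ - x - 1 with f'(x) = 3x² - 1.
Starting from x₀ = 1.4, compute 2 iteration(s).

f(x) = x³ - x - 1
f'(x) = 3x² - 1
x₀ = 1.4

Newton-Raphson formula: x_{n+1} = x_n - f(x_n)/f'(x_n)

Iteration 1:
  f(1.400000) = 0.344000
  f'(1.400000) = 4.880000
  x_1 = 1.400000 - 0.344000/4.880000 = 1.329508
Iteration 2:
  f(1.329508) = 0.020520
  f'(1.329508) = 4.302776
  x_2 = 1.329508 - 0.020520/4.302776 = 1.324739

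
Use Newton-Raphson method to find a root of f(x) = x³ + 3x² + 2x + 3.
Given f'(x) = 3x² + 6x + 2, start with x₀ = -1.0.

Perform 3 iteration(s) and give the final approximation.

f(x) = x³ + 3x² + 2x + 3
f'(x) = 3x² + 6x + 2
x₀ = -1.0

Newton-Raphson formula: x_{n+1} = x_n - f(x_n)/f'(x_n)

Iteration 1:
  f(-1.000000) = 3.000000
  f'(-1.000000) = -1.000000
  x_1 = -1.000000 - 3.000000/(-1.000000) = 2.000000
Iteration 2:
  f(2.000000) = 27.000000
  f'(2.000000) = 26.000000
  x_2 = 2.000000 - 27.000000/26.000000 = 0.961538
Iteration 3:
  f(0.961538) = 8.585742
  f'(0.961538) = 10.542899
  x_3 = 0.961538 - 8.585742/10.542899 = 0.147176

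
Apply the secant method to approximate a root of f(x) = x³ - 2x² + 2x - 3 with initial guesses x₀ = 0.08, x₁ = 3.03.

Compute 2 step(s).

f(x) = x³ - 2x² + 2x - 3
x₀ = 0.08, x₁ = 3.03

Secant formula: x_{n+1} = x_n - f(x_n)(x_n - x_{n-1})/(f(x_n) - f(x_{n-1}))

Iteration 1:
  f(0.080000) = -2.852288
  f(3.030000) = 12.516327
  x_2 = 3.030000 - 12.516327×(3.030000 - 0.080000)/(12.516327 - (-2.852288))
       = 0.627496
Iteration 2:
  f(3.030000) = 12.516327
  f(0.627496) = -2.285433
  x_3 = 0.627496 - (-2.285433)×(0.627496 - 3.030000)/(-2.285433 - 12.516327)
       = 0.998449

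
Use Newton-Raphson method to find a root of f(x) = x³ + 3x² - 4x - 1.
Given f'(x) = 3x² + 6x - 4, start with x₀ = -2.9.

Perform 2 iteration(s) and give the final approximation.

f(x) = x³ + 3x² - 4x - 1
f'(x) = 3x² + 6x - 4
x₀ = -2.9

Newton-Raphson formula: x_{n+1} = x_n - f(x_n)/f'(x_n)

Iteration 1:
  f(-2.900000) = 11.441000
  f'(-2.900000) = 3.830000
  x_1 = -2.900000 - 11.441000/3.830000 = -5.887206
Iteration 2:
  f(-5.887206) = -77.519427
  f'(-5.887206) = 64.654355
  x_2 = -5.887206 - (-77.519427)/64.654355 = -4.688224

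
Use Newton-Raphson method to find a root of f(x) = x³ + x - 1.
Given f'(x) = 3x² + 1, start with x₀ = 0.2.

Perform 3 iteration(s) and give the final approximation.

f(x) = x³ + x - 1
f'(x) = 3x² + 1
x₀ = 0.2

Newton-Raphson formula: x_{n+1} = x_n - f(x_n)/f'(x_n)

Iteration 1:
  f(0.200000) = -0.792000
  f'(0.200000) = 1.120000
  x_1 = 0.200000 - (-0.792000)/1.120000 = 0.907143
Iteration 2:
  f(0.907143) = 0.653638
  f'(0.907143) = 3.468724
  x_2 = 0.907143 - 0.653638/3.468724 = 0.718705
Iteration 3:
  f(0.718705) = 0.089943
  f'(0.718705) = 2.549612
  x_3 = 0.718705 - 0.089943/2.549612 = 0.683428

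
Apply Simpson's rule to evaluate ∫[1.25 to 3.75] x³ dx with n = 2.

f(x) = x³
a = 1.25, b = 3.75, n = 2
h = (b - a)/n = 1.250000

Simpson's rule: (h/3)[f(x₀) + 4f(x₁) + 2f(x₂) + ... + f(xₙ)]

x_0 = 1.2500, f(x_0) = 1.953125, coefficient = 1
x_1 = 2.5000, f(x_1) = 15.625000, coefficient = 4
x_2 = 3.7500, f(x_2) = 52.734375, coefficient = 1

I ≈ (1.250000/3) × 117.187500 = 48.828125
Exact value: 48.828125
Error: 0.000000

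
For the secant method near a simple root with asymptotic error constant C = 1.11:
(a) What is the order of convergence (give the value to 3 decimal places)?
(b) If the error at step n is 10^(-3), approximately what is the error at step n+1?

(a) Secant method has superlinear convergence with order φ = (1+√5)/2 ≈ 1.618.
    This means |e_{n+1}| ≈ C|e_n|^1.618.

(b) With |e_n| = 10^(-3) and C = 1.11:
    |e_{n+1}| ≈ 1.11 × (10^(-3))^1.618 = 1.11 × 10^(-4.85)

(a) ≈ 1.618 (golden ratio); (b) |e_{n+1}| ≈ 1.553e-05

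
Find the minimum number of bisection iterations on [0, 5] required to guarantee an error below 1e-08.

We need (b-a)/2^n ≤ 1e-08
(5 - 0)/2^n ≤ 1e-08
5/2^n ≤ 1e-08
2^n ≥ 500000000
n ≥ log₂(500000000) = 28.90
n ≥ 29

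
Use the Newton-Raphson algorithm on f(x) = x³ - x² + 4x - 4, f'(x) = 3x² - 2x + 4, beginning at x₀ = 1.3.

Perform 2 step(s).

f(x) = x³ - x² + 4x - 4
f'(x) = 3x² - 2x + 4
x₀ = 1.3

Newton-Raphson formula: x_{n+1} = x_n - f(x_n)/f'(x_n)

Iteration 1:
  f(1.300000) = 1.707000
  f'(1.300000) = 6.470000
  x_1 = 1.300000 - 1.707000/6.470000 = 1.036167
Iteration 2:
  f(1.036167) = 0.183498
  f'(1.036167) = 5.148592
  x_2 = 1.036167 - 0.183498/5.148592 = 1.000526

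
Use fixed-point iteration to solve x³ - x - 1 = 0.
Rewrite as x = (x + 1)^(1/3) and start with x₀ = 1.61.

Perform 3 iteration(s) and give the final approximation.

Equation: x³ - x - 1 = 0
Fixed-point form: x = (x + 1)^(1/3)
x₀ = 1.61

x_1 = g(1.610000) = 1.376830
x_2 = g(1.376830) = 1.334543
x_3 = g(1.334543) = 1.326582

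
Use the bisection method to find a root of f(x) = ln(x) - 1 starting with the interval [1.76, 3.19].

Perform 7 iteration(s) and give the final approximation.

f(x) = ln(x) - 1
Initial interval: [1.76, 3.19]

Iteration 1:
  c_1 = (1.760000 + 3.190000)/2 = 2.475000
  f(c_1) = f(2.475000) = -0.093760
  f(a) × f(c) ≥ 0, new interval: [2.475000, 3.190000]
Iteration 2:
  c_2 = (2.475000 + 3.190000)/2 = 2.832500
  f(c_2) = f(2.832500) = 0.041160
  f(a) × f(c) < 0, new interval: [2.475000, 2.832500]
Iteration 3:
  c_3 = (2.475000 + 2.832500)/2 = 2.653750
  f(c_3) = f(2.653750) = -0.024026
  f(a) × f(c) ≥ 0, new interval: [2.653750, 2.832500]
Iteration 4:
  c_4 = (2.653750 + 2.832500)/2 = 2.743125
  f(c_4) = f(2.743125) = 0.009098
  f(a) × f(c) < 0, new interval: [2.653750, 2.743125]
Iteration 5:
  c_5 = (2.653750 + 2.743125)/2 = 2.698437
  f(c_5) = f(2.698437) = -0.007327
  f(a) × f(c) ≥ 0, new interval: [2.698437, 2.743125]
Iteration 6:
  c_6 = (2.698437 + 2.743125)/2 = 2.720781
  f(c_6) = f(2.720781) = 0.000919
  f(a) × f(c) < 0, new interval: [2.698437, 2.720781]
Iteration 7:
  c_7 = (2.698437 + 2.720781)/2 = 2.709609
  f(c_7) = f(2.709609) = -0.003196
  f(a) × f(c) ≥ 0, new interval: [2.709609, 2.720781]

After 7 iteration(s), the approximation is c_7 = 2.709609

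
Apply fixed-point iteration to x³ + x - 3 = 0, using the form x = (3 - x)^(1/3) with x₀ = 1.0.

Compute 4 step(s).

Equation: x³ + x - 3 = 0
Fixed-point form: x = (3 - x)^(1/3)
x₀ = 1.0

x_1 = g(1.000000) = 1.259921
x_2 = g(1.259921) = 1.202790
x_3 = g(1.202790) = 1.215812
x_4 = g(1.215812) = 1.212868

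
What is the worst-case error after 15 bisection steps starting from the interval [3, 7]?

Bisection error bound: |error| ≤ (b-a)/2^n
|error| ≤ (7 - 3)/2^15 = 4/2^15
|error| ≤ 0.0001220703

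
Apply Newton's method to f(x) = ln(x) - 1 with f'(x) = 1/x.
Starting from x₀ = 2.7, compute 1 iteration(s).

f(x) = ln(x) - 1
f'(x) = 1/x
x₀ = 2.7

Newton-Raphson formula: x_{n+1} = x_n - f(x_n)/f'(x_n)

Iteration 1:
  f(2.700000) = -0.006748
  f'(2.700000) = 0.370370
  x_1 = 2.700000 - (-0.006748)/0.370370 = 2.718220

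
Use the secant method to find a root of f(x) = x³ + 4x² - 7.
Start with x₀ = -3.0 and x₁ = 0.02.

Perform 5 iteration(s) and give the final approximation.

f(x) = x³ + 4x² - 7
x₀ = -3.0, x₁ = 0.02

Secant formula: x_{n+1} = x_n - f(x_n)(x_n - x_{n-1})/(f(x_n) - f(x_{n-1}))

Iteration 1:
  f(-3.000000) = 2.000000
  f(0.020000) = -6.998392
  x_2 = 0.020000 - (-6.998392)×(0.020000 - (-3.000000))/(-6.998392 - 2.000000)
       = -2.328769
Iteration 2:
  f(0.020000) = -6.998392
  f(-2.328769) = 2.063361
  x_3 = -2.328769 - 2.063361×(-2.328769 - 0.020000)/(2.063361 - (-6.998392))
       = -1.793954
Iteration 3:
  f(-2.328769) = 2.063361
  f(-1.793954) = 0.099655
  x_4 = -1.793954 - 0.099655×(-1.793954 - (-2.328769))/(0.099655 - 2.063361)
       = -1.766813
Iteration 4:
  f(-1.793954) = 0.099655
  f(-1.766813) = -0.028819
  x_5 = -1.766813 - (-0.028819)×(-1.766813 - (-1.793954))/(-0.028819 - 0.099655)
       = -1.772902
Iteration 5:
  f(-1.766813) = -0.028819
  f(-1.772902) = 0.000171
  x_6 = -1.772902 - 0.000171×(-1.772902 - (-1.766813))/(0.000171 - (-0.028819))
       = -1.772866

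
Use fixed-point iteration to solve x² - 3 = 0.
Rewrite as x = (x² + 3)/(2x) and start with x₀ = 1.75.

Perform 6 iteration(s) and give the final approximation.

Equation: x² - 3 = 0
Fixed-point form: x = (x² + 3)/(2x)
x₀ = 1.75

x_1 = g(1.750000) = 1.732143
x_2 = g(1.732143) = 1.732051
x_3 = g(1.732051) = 1.732051
x_4 = g(1.732051) = 1.732051
x_5 = g(1.732051) = 1.732051
x_6 = g(1.732051) = 1.732051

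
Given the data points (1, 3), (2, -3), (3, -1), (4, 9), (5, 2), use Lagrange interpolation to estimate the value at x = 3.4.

Lagrange interpolation formula:
P(x) = Σ yᵢ × Lᵢ(x)
where Lᵢ(x) = Π_{j≠i} (x - xⱼ)/(xᵢ - xⱼ)

L_0(3.4) = (3.4 - 2)/(1 - 2) × (3.4 - 3)/(1 - 3) × (3.4 - 4)/(1 - 4) × (3.4 - 5)/(1 - 5) = 0.022400
L_1(3.4) = (3.4 - 1)/(2 - 1) × (3.4 - 3)/(2 - 3) × (3.4 - 4)/(2 - 4) × (3.4 - 5)/(2 - 5) = -0.153600
L_2(3.4) = (3.4 - 1)/(3 - 1) × (3.4 - 2)/(3 - 2) × (3.4 - 4)/(3 - 4) × (3.4 - 5)/(3 - 5) = 0.806400
L_3(3.4) = (3.4 - 1)/(4 - 1) × (3.4 - 2)/(4 - 2) × (3.4 - 3)/(4 - 3) × (3.4 - 5)/(4 - 5) = 0.358400
L_4(3.4) = (3.4 - 1)/(5 - 1) × (3.4 - 2)/(5 - 2) × (3.4 - 3)/(5 - 3) × (3.4 - 4)/(5 - 4) = -0.033600

P(3.4) = 3×L_0(3.4) + (-3)×L_1(3.4) + (-1)×L_2(3.4) + 9×L_3(3.4) + 2×L_4(3.4)
P(3.4) = 2.880000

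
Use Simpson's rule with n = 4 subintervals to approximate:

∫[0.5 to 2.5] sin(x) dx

f(x) = sin(x)
a = 0.5, b = 2.5, n = 4
h = (b - a)/n = 0.500000

Simpson's rule: (h/3)[f(x₀) + 4f(x₁) + 2f(x₂) + ... + f(xₙ)]

x_0 = 0.5000, f(x_0) = 0.479426, coefficient = 1
x_1 = 1.0000, f(x_1) = 0.841471, coefficient = 4
x_2 = 1.5000, f(x_2) = 0.997495, coefficient = 2
x_3 = 2.0000, f(x_3) = 0.909297, coefficient = 4
x_4 = 2.5000, f(x_4) = 0.598472, coefficient = 1

I ≈ (0.500000/3) × 10.075961 = 1.679327
Exact value: 1.678726
Error: 0.000601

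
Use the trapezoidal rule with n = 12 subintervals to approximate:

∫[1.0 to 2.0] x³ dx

f(x) = x³
a = 1.0, b = 2.0, n = 12
h = (b - a)/n = 0.083333

Trapezoidal rule: (h/2)[f(x₀) + 2f(x₁) + 2f(x₂) + ... + f(xₙ)]

x_0 = 1.0000, f(x_0) = 1.000000, coefficient = 1
x_1 = 1.0833, f(x_1) = 1.271412, coefficient = 2
x_2 = 1.1667, f(x_2) = 1.587963, coefficient = 2
x_3 = 1.2500, f(x_3) = 1.953125, coefficient = 2
x_4 = 1.3333, f(x_4) = 2.370370, coefficient = 2
x_5 = 1.4167, f(x_5) = 2.843171, coefficient = 2
x_6 = 1.5000, f(x_6) = 3.375000, coefficient = 2
x_7 = 1.5833, f(x_7) = 3.969329, coefficient = 2
x_8 = 1.6667, f(x_8) = 4.629630, coefficient = 2
x_9 = 1.7500, f(x_9) = 5.359375, coefficient = 2
x_10 = 1.8333, f(x_10) = 6.162037, coefficient = 2
x_11 = 1.9167, f(x_11) = 7.041088, coefficient = 2
x_12 = 2.0000, f(x_12) = 8.000000, coefficient = 1

I ≈ (0.083333/2) × 90.125000 = 3.755208
Exact value: 3.750000
Error: 0.005208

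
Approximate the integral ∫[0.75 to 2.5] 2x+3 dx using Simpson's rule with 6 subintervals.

f(x) = 2x+3
a = 0.75, b = 2.5, n = 6
h = (b - a)/n = 0.291667

Simpson's rule: (h/3)[f(x₀) + 4f(x₁) + 2f(x₂) + ... + f(xₙ)]

x_0 = 0.7500, f(x_0) = 4.500000, coefficient = 1
x_1 = 1.0417, f(x_1) = 5.083333, coefficient = 4
x_2 = 1.3333, f(x_2) = 5.666667, coefficient = 2
x_3 = 1.6250, f(x_3) = 6.250000, coefficient = 4
x_4 = 1.9167, f(x_4) = 6.833333, coefficient = 2
x_5 = 2.2083, f(x_5) = 7.416667, coefficient = 4
x_6 = 2.5000, f(x_6) = 8.000000, coefficient = 1

I ≈ (0.291667/3) × 112.500000 = 10.937500
Exact value: 10.937500
Error: 0.000000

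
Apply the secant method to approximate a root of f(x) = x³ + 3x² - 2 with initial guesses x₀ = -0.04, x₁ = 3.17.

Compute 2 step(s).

f(x) = x³ + 3x² - 2
x₀ = -0.04, x₁ = 3.17

Secant formula: x_{n+1} = x_n - f(x_n)(x_n - x_{n-1})/(f(x_n) - f(x_{n-1}))

Iteration 1:
  f(-0.040000) = -1.995264
  f(3.170000) = 60.001713
  x_2 = 3.170000 - 60.001713×(3.170000 - (-0.040000))/(60.001713 - (-1.995264))
       = 0.063308
Iteration 2:
  f(3.170000) = 60.001713
  f(0.063308) = -1.987722
  x_3 = 0.063308 - (-1.987722)×(0.063308 - 3.170000)/(-1.987722 - 60.001713)
       = 0.162926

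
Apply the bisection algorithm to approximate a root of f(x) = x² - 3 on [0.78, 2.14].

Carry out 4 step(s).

f(x) = x² - 3
Initial interval: [0.78, 2.14]

Iteration 1:
  c_1 = (0.780000 + 2.140000)/2 = 1.460000
  f(c_1) = f(1.460000) = -0.868400
  f(a) × f(c) ≥ 0, new interval: [1.460000, 2.140000]
Iteration 2:
  c_2 = (1.460000 + 2.140000)/2 = 1.800000
  f(c_2) = f(1.800000) = 0.240000
  f(a) × f(c) < 0, new interval: [1.460000, 1.800000]
Iteration 3:
  c_3 = (1.460000 + 1.800000)/2 = 1.630000
  f(c_3) = f(1.630000) = -0.343100
  f(a) × f(c) ≥ 0, new interval: [1.630000, 1.800000]
Iteration 4:
  c_4 = (1.630000 + 1.800000)/2 = 1.715000
  f(c_4) = f(1.715000) = -0.058775
  f(a) × f(c) ≥ 0, new interval: [1.715000, 1.800000]

After 4 iteration(s), the approximation is c_4 = 1.715000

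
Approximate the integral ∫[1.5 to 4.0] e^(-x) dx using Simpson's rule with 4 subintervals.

f(x) = e^(-x)
a = 1.5, b = 4.0, n = 4
h = (b - a)/n = 0.625000

Simpson's rule: (h/3)[f(x₀) + 4f(x₁) + 2f(x₂) + ... + f(xₙ)]

x_0 = 1.5000, f(x_0) = 0.223130, coefficient = 1
x_1 = 2.1250, f(x_1) = 0.119433, coefficient = 4
x_2 = 2.7500, f(x_2) = 0.063928, coefficient = 2
x_3 = 3.3750, f(x_3) = 0.034218, coefficient = 4
x_4 = 4.0000, f(x_4) = 0.018316, coefficient = 1

I ≈ (0.625000/3) × 0.983906 = 0.204980
Exact value: 0.204815
Error: 0.000166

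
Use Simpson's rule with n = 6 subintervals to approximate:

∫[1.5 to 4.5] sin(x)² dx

f(x) = sin(x)²
a = 1.5, b = 4.5, n = 6
h = (b - a)/n = 0.500000

Simpson's rule: (h/3)[f(x₀) + 4f(x₁) + 2f(x₂) + ... + f(xₙ)]

x_0 = 1.5000, f(x_0) = 0.994996, coefficient = 1
x_1 = 2.0000, f(x_1) = 0.826822, coefficient = 4
x_2 = 2.5000, f(x_2) = 0.358169, coefficient = 2
x_3 = 3.0000, f(x_3) = 0.019915, coefficient = 4
x_4 = 3.5000, f(x_4) = 0.123049, coefficient = 2
x_5 = 4.0000, f(x_5) = 0.572750, coefficient = 4
x_6 = 4.5000, f(x_6) = 0.955565, coefficient = 1

I ≈ (0.500000/3) × 8.590944 = 1.431824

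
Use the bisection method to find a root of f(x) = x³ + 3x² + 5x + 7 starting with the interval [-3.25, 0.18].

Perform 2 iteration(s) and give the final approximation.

f(x) = x³ + 3x² + 5x + 7
Initial interval: [-3.25, 0.18]

Iteration 1:
  c_1 = (-3.250000 + 0.180000)/2 = -1.535000
  f(c_1) = f(-1.535000) = 2.776870
  f(a) × f(c) < 0, new interval: [-3.250000, -1.535000]
Iteration 2:
  c_2 = (-3.250000 + (-1.535000))/2 = -2.392500
  f(c_2) = f(-2.392500) = -1.485136
  f(a) × f(c) ≥ 0, new interval: [-2.392500, -1.535000]

After 2 iteration(s), the approximation is c_2 = -2.392500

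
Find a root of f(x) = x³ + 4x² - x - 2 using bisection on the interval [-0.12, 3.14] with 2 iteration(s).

f(x) = x³ + 4x² - x - 2
Initial interval: [-0.12, 3.14]

Iteration 1:
  c_1 = (-0.120000 + 3.140000)/2 = 1.510000
  f(c_1) = f(1.510000) = 9.053351
  f(a) × f(c) < 0, new interval: [-0.120000, 1.510000]
Iteration 2:
  c_2 = (-0.120000 + 1.510000)/2 = 0.695000
  f(c_2) = f(0.695000) = -0.427198
  f(a) × f(c) ≥ 0, new interval: [0.695000, 1.510000]

After 2 iteration(s), the approximation is c_2 = 0.695000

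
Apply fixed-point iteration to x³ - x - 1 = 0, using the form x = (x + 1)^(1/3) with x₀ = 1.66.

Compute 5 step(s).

Equation: x³ - x - 1 = 0
Fixed-point form: x = (x + 1)^(1/3)
x₀ = 1.66

x_1 = g(1.660000) = 1.385566
x_2 = g(1.385566) = 1.336176
x_3 = g(1.336176) = 1.326891
x_4 = g(1.326891) = 1.325131
x_5 = g(1.325131) = 1.324796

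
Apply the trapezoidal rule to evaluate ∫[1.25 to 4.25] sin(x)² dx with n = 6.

f(x) = sin(x)²
a = 1.25, b = 4.25, n = 6
h = (b - a)/n = 0.500000

Trapezoidal rule: (h/2)[f(x₀) + 2f(x₁) + 2f(x₂) + ... + f(xₙ)]

x_0 = 1.2500, f(x_0) = 0.900572, coefficient = 1
x_1 = 1.7500, f(x_1) = 0.968228, coefficient = 2
x_2 = 2.2500, f(x_2) = 0.605398, coefficient = 2
x_3 = 2.7500, f(x_3) = 0.145665, coefficient = 2
x_4 = 3.2500, f(x_4) = 0.011706, coefficient = 2
x_5 = 3.7500, f(x_5) = 0.326682, coefficient = 2
x_6 = 4.2500, f(x_6) = 0.801006, coefficient = 1

I ≈ (0.500000/2) × 5.816938 = 1.454234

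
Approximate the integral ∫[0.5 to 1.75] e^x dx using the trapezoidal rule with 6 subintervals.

f(x) = e^x
a = 0.5, b = 1.75, n = 6
h = (b - a)/n = 0.208333

Trapezoidal rule: (h/2)[f(x₀) + 2f(x₁) + 2f(x₂) + ... + f(xₙ)]

x_0 = 0.5000, f(x_0) = 1.648721, coefficient = 1
x_1 = 0.7083, f(x_1) = 2.030604, coefficient = 2
x_2 = 0.9167, f(x_2) = 2.500940, coefficient = 2
x_3 = 1.1250, f(x_3) = 3.080217, coefficient = 2
x_4 = 1.3333, f(x_4) = 3.793668, coefficient = 2
x_5 = 1.5417, f(x_5) = 4.672371, coefficient = 2
x_6 = 1.7500, f(x_6) = 5.754603, coefficient = 1

I ≈ (0.208333/2) × 39.558924 = 4.120721
Exact value: 4.105881
Error: 0.014840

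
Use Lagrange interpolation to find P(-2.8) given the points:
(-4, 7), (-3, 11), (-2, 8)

Lagrange interpolation formula:
P(x) = Σ yᵢ × Lᵢ(x)
where Lᵢ(x) = Π_{j≠i} (x - xⱼ)/(xᵢ - xⱼ)

L_0(-2.8) = (-2.8 - (-3))/(-4 - (-3)) × (-2.8 - (-2))/(-4 - (-2)) = -0.080000
L_1(-2.8) = (-2.8 - (-4))/(-3 - (-4)) × (-2.8 - (-2))/(-3 - (-2)) = 0.960000
L_2(-2.8) = (-2.8 - (-4))/(-2 - (-4)) × (-2.8 - (-3))/(-2 - (-3)) = 0.120000

P(-2.8) = 7×L_0(-2.8) + 11×L_1(-2.8) + 8×L_2(-2.8)
P(-2.8) = 10.960000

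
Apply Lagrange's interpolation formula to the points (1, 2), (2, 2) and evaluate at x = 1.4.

Lagrange interpolation formula:
P(x) = Σ yᵢ × Lᵢ(x)
where Lᵢ(x) = Π_{j≠i} (x - xⱼ)/(xᵢ - xⱼ)

L_0(1.4) = (1.4 - 2)/(1 - 2) = 0.600000
L_1(1.4) = (1.4 - 1)/(2 - 1) = 0.400000

P(1.4) = 2×L_0(1.4) + 2×L_1(1.4)
P(1.4) = 2.000000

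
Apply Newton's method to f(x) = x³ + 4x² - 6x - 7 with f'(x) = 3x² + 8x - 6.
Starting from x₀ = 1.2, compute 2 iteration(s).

f(x) = x³ + 4x² - 6x - 7
f'(x) = 3x² + 8x - 6
x₀ = 1.2

Newton-Raphson formula: x_{n+1} = x_n - f(x_n)/f'(x_n)

Iteration 1:
  f(1.200000) = -6.712000
  f'(1.200000) = 7.920000
  x_1 = 1.200000 - (-6.712000)/7.920000 = 2.047475
Iteration 2:
  f(2.047475) = 6.067090
  f'(2.047475) = 22.956257
  x_2 = 2.047475 - 6.067090/22.956257 = 1.783186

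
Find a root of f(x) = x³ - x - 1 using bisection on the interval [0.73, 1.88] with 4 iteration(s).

f(x) = x³ - x - 1
Initial interval: [0.73, 1.88]

Iteration 1:
  c_1 = (0.730000 + 1.880000)/2 = 1.305000
  f(c_1) = f(1.305000) = -0.082552
  f(a) × f(c) ≥ 0, new interval: [1.305000, 1.880000]
Iteration 2:
  c_2 = (1.305000 + 1.880000)/2 = 1.592500
  f(c_2) = f(1.592500) = 1.446170
  f(a) × f(c) < 0, new interval: [1.305000, 1.592500]
Iteration 3:
  c_3 = (1.305000 + 1.592500)/2 = 1.448750
  f(c_3) = f(1.448750) = 0.591997
  f(a) × f(c) < 0, new interval: [1.305000, 1.448750]
Iteration 4:
  c_4 = (1.305000 + 1.448750)/2 = 1.376875
  f(c_4) = f(1.376875) = 0.233384
  f(a) × f(c) < 0, new interval: [1.305000, 1.376875]

After 4 iteration(s), the approximation is c_4 = 1.376875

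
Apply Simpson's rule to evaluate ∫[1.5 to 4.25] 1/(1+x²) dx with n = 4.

f(x) = 1/(1+x²)
a = 1.5, b = 4.25, n = 4
h = (b - a)/n = 0.687500

Simpson's rule: (h/3)[f(x₀) + 4f(x₁) + 2f(x₂) + ... + f(xₙ)]

x_0 = 1.5000, f(x_0) = 0.307692, coefficient = 1
x_1 = 2.1875, f(x_1) = 0.172856, coefficient = 4
x_2 = 2.8750, f(x_2) = 0.107926, coefficient = 2
x_3 = 3.5625, f(x_3) = 0.073039, coefficient = 4
x_4 = 4.2500, f(x_4) = 0.052459, coefficient = 1

I ≈ (0.687500/3) × 1.559582 = 0.357404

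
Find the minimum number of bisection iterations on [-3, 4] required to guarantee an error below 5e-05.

We need (b-a)/2^n ≤ 5e-05
(4 - (-3))/2^n ≤ 5e-05
7/2^n ≤ 5e-05
2^n ≥ 140000
n ≥ log₂(140000) = 17.10
n ≥ 18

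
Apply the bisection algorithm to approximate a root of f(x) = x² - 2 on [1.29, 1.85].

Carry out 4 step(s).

f(x) = x² - 2
Initial interval: [1.29, 1.85]

Iteration 1:
  c_1 = (1.290000 + 1.850000)/2 = 1.570000
  f(c_1) = f(1.570000) = 0.464900
  f(a) × f(c) < 0, new interval: [1.290000, 1.570000]
Iteration 2:
  c_2 = (1.290000 + 1.570000)/2 = 1.430000
  f(c_2) = f(1.430000) = 0.044900
  f(a) × f(c) < 0, new interval: [1.290000, 1.430000]
Iteration 3:
  c_3 = (1.290000 + 1.430000)/2 = 1.360000
  f(c_3) = f(1.360000) = -0.150400
  f(a) × f(c) ≥ 0, new interval: [1.360000, 1.430000]
Iteration 4:
  c_4 = (1.360000 + 1.430000)/2 = 1.395000
  f(c_4) = f(1.395000) = -0.053975
  f(a) × f(c) ≥ 0, new interval: [1.395000, 1.430000]

After 4 iteration(s), the approximation is c_4 = 1.395000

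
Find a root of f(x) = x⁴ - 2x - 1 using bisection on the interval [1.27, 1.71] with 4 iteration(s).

f(x) = x⁴ - 2x - 1
Initial interval: [1.27, 1.71]

Iteration 1:
  c_1 = (1.270000 + 1.710000)/2 = 1.490000
  f(c_1) = f(1.490000) = 0.948844
  f(a) × f(c) < 0, new interval: [1.270000, 1.490000]
Iteration 2:
  c_2 = (1.270000 + 1.490000)/2 = 1.380000
  f(c_2) = f(1.380000) = -0.133261
  f(a) × f(c) ≥ 0, new interval: [1.380000, 1.490000]
Iteration 3:
  c_3 = (1.380000 + 1.490000)/2 = 1.435000
  f(c_3) = f(1.435000) = 0.370408
  f(a) × f(c) < 0, new interval: [1.380000, 1.435000]
Iteration 4:
  c_4 = (1.380000 + 1.435000)/2 = 1.407500
  f(c_4) = f(1.407500) = 0.109584
  f(a) × f(c) < 0, new interval: [1.380000, 1.407500]

After 4 iteration(s), the approximation is c_4 = 1.407500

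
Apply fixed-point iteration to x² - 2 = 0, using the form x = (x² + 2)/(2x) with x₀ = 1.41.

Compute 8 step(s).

Equation: x² - 2 = 0
Fixed-point form: x = (x² + 2)/(2x)
x₀ = 1.41

x_1 = g(1.410000) = 1.414220
x_2 = g(1.414220) = 1.414214
x_3 = g(1.414214) = 1.414214
x_4 = g(1.414214) = 1.414214
x_5 = g(1.414214) = 1.414214
x_6 = g(1.414214) = 1.414214
x_7 = g(1.414214) = 1.414214
x_8 = g(1.414214) = 1.414214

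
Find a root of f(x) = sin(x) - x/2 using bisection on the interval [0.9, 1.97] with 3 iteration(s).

f(x) = sin(x) - x/2
Initial interval: [0.9, 1.97]

Iteration 1:
  c_1 = (0.900000 + 1.970000)/2 = 1.435000
  f(c_1) = f(1.435000) = 0.273294
  f(a) × f(c) ≥ 0, new interval: [1.435000, 1.970000]
Iteration 2:
  c_2 = (1.435000 + 1.970000)/2 = 1.702500
  f(c_2) = f(1.702500) = 0.140090
  f(a) × f(c) ≥ 0, new interval: [1.702500, 1.970000]
Iteration 3:
  c_3 = (1.702500 + 1.970000)/2 = 1.836250
  f(c_3) = f(1.836250) = 0.046849
  f(a) × f(c) ≥ 0, new interval: [1.836250, 1.970000]

After 3 iteration(s), the approximation is c_3 = 1.836250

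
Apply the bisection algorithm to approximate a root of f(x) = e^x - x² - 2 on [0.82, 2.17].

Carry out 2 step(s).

f(x) = e^x - x² - 2
Initial interval: [0.82, 2.17]

Iteration 1:
  c_1 = (0.820000 + 2.170000)/2 = 1.495000
  f(c_1) = f(1.495000) = 0.224312
  f(a) × f(c) < 0, new interval: [0.820000, 1.495000]
Iteration 2:
  c_2 = (0.820000 + 1.495000)/2 = 1.157500
  f(c_2) = f(1.157500) = -0.157838
  f(a) × f(c) ≥ 0, new interval: [1.157500, 1.495000]

After 2 iteration(s), the approximation is c_2 = 1.157500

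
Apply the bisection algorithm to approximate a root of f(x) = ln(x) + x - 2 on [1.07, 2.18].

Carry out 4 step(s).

f(x) = ln(x) + x - 2
Initial interval: [1.07, 2.18]

Iteration 1:
  c_1 = (1.070000 + 2.180000)/2 = 1.625000
  f(c_1) = f(1.625000) = 0.110508
  f(a) × f(c) < 0, new interval: [1.070000, 1.625000]
Iteration 2:
  c_2 = (1.070000 + 1.625000)/2 = 1.347500
  f(c_2) = f(1.347500) = -0.354249
  f(a) × f(c) ≥ 0, new interval: [1.347500, 1.625000]
Iteration 3:
  c_3 = (1.347500 + 1.625000)/2 = 1.486250
  f(c_3) = f(1.486250) = -0.117494
  f(a) × f(c) ≥ 0, new interval: [1.486250, 1.625000]
Iteration 4:
  c_4 = (1.486250 + 1.625000)/2 = 1.555625
  f(c_4) = f(1.555625) = -0.002498
  f(a) × f(c) ≥ 0, new interval: [1.555625, 1.625000]

After 4 iteration(s), the approximation is c_4 = 1.555625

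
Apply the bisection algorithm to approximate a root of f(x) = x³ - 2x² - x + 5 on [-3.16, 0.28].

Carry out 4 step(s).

f(x) = x³ - 2x² - x + 5
Initial interval: [-3.16, 0.28]

Iteration 1:
  c_1 = (-3.160000 + 0.280000)/2 = -1.440000
  f(c_1) = f(-1.440000) = -0.693184
  f(a) × f(c) ≥ 0, new interval: [-1.440000, 0.280000]
Iteration 2:
  c_2 = (-1.440000 + 0.280000)/2 = -0.580000
  f(c_2) = f(-0.580000) = 4.712088
  f(a) × f(c) < 0, new interval: [-1.440000, -0.580000]
Iteration 3:
  c_3 = (-1.440000 + (-0.580000))/2 = -1.010000
  f(c_3) = f(-1.010000) = 2.939499
  f(a) × f(c) < 0, new interval: [-1.440000, -1.010000]
Iteration 4:
  c_4 = (-1.440000 + (-1.010000))/2 = -1.225000
  f(c_4) = f(-1.225000) = 1.385484
  f(a) × f(c) < 0, new interval: [-1.440000, -1.225000]

After 4 iteration(s), the approximation is c_4 = -1.225000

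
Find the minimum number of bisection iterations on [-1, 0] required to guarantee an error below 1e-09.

We need (b-a)/2^n ≤ 1e-09
(0 - (-1))/2^n ≤ 1e-09
1/2^n ≤ 1e-09
2^n ≥ 1000000000
n ≥ log₂(1000000000) = 29.90
n ≥ 30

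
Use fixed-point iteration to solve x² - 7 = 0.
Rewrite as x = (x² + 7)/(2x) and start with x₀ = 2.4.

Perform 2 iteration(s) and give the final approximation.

Equation: x² - 7 = 0
Fixed-point form: x = (x² + 7)/(2x)
x₀ = 2.4

x_1 = g(2.400000) = 2.658333
x_2 = g(2.658333) = 2.645781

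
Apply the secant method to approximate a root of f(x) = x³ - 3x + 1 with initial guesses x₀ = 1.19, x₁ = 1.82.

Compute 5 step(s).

f(x) = x³ - 3x + 1
x₀ = 1.19, x₁ = 1.82

Secant formula: x_{n+1} = x_n - f(x_n)(x_n - x_{n-1})/(f(x_n) - f(x_{n-1}))

Iteration 1:
  f(1.190000) = -0.884841
  f(1.820000) = 1.568568
  x_2 = 1.820000 - 1.568568×(1.820000 - 1.190000)/(1.568568 - (-0.884841))
       = 1.417214
Iteration 2:
  f(1.820000) = 1.568568
  f(1.417214) = -0.405173
  x_3 = 1.417214 - (-0.405173)×(1.417214 - 1.820000)/(-0.405173 - 1.568568)
       = 1.499899
Iteration 3:
  f(1.417214) = -0.405173
  f(1.499899) = -0.125379
  x_4 = 1.499899 - (-0.125379)×(1.499899 - 1.417214)/(-0.125379 - (-0.405173))
       = 1.536951
Iteration 4:
  f(1.499899) = -0.125379
  f(1.536951) = 0.019760
  x_5 = 1.536951 - 0.019760×(1.536951 - 1.499899)/(0.019760 - (-0.125379))
       = 1.531906
Iteration 5:
  f(1.536951) = 0.019760
  f(1.531906) = -0.000738
  x_6 = 1.531906 - (-0.000738)×(1.531906 - 1.536951)/(-0.000738 - 0.019760)
       = 1.532088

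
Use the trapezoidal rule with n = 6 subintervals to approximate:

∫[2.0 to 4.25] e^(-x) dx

f(x) = e^(-x)
a = 2.0, b = 4.25, n = 6
h = (b - a)/n = 0.375000

Trapezoidal rule: (h/2)[f(x₀) + 2f(x₁) + 2f(x₂) + ... + f(xₙ)]

x_0 = 2.0000, f(x_0) = 0.135335, coefficient = 1
x_1 = 2.3750, f(x_1) = 0.093014, coefficient = 2
x_2 = 2.7500, f(x_2) = 0.063928, coefficient = 2
x_3 = 3.1250, f(x_3) = 0.043937, coefficient = 2
x_4 = 3.5000, f(x_4) = 0.030197, coefficient = 2
x_5 = 3.8750, f(x_5) = 0.020754, coefficient = 2
x_6 = 4.2500, f(x_6) = 0.014264, coefficient = 1

I ≈ (0.375000/2) × 0.653262 = 0.122487
Exact value: 0.121071
Error: 0.001415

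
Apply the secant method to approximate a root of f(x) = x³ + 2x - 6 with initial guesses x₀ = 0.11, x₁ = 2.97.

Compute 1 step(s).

f(x) = x³ + 2x - 6
x₀ = 0.11, x₁ = 2.97

Secant formula: x_{n+1} = x_n - f(x_n)(x_n - x_{n-1})/(f(x_n) - f(x_{n-1}))

Iteration 1:
  f(0.110000) = -5.778669
  f(2.970000) = 26.138073
  x_2 = 2.970000 - 26.138073×(2.970000 - 0.110000)/(26.138073 - (-5.778669))
       = 0.627816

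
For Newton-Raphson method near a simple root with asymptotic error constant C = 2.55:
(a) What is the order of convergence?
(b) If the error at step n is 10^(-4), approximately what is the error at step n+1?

(a) Newton-Raphson has quadratic (order 2) convergence near simple roots.
    This means |e_{n+1}| ≈ C|e_n|².

(b) With |e_n| = 10^(-4) and C = 2.55:
    |e_{n+1}| ≈ 2.55 × (10^(-4))² = 2.55 × 10^(-8)

(a) 2 (quadratic); (b) |e_{n+1}| ≈ 2.550e-08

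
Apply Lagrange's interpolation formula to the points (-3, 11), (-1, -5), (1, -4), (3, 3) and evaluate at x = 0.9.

Lagrange interpolation formula:
P(x) = Σ yᵢ × Lᵢ(x)
where Lᵢ(x) = Π_{j≠i} (x - xⱼ)/(xᵢ - xⱼ)

L_0(0.9) = (0.9 - (-1))/(-3 - (-1)) × (0.9 - 1)/(-3 - 1) × (0.9 - 3)/(-3 - 3) = -0.008312
L_1(0.9) = (0.9 - (-3))/(-1 - (-3)) × (0.9 - 1)/(-1 - 1) × (0.9 - 3)/(-1 - 3) = 0.051187
L_2(0.9) = (0.9 - (-3))/(1 - (-3)) × (0.9 - (-1))/(1 - (-1)) × (0.9 - 3)/(1 - 3) = 0.972562
L_3(0.9) = (0.9 - (-3))/(3 - (-3)) × (0.9 - (-1))/(3 - (-1)) × (0.9 - 1)/(3 - 1) = -0.015437

P(0.9) = 11×L_0(0.9) + (-5)×L_1(0.9) + (-4)×L_2(0.9) + 3×L_3(0.9)
P(0.9) = -4.283937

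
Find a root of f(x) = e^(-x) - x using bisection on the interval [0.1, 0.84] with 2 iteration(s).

f(x) = e^(-x) - x
Initial interval: [0.1, 0.84]

Iteration 1:
  c_1 = (0.100000 + 0.840000)/2 = 0.470000
  f(c_1) = f(0.470000) = 0.155002
  f(a) × f(c) ≥ 0, new interval: [0.470000, 0.840000]
Iteration 2:
  c_2 = (0.470000 + 0.840000)/2 = 0.655000
  f(c_2) = f(0.655000) = -0.135558
  f(a) × f(c) < 0, new interval: [0.470000, 0.655000]

After 2 iteration(s), the approximation is c_2 = 0.655000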